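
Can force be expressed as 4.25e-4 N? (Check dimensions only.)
Yes

force has SI base units: kg * m / s^2
N reduces to the same SI base units, so it is a valid unit for force.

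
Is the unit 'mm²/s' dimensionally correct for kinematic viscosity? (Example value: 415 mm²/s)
Yes

kinematic viscosity has SI base units: m^2 / s
mm²/s reduces to the same SI base units, so it is a valid unit for kinematic viscosity.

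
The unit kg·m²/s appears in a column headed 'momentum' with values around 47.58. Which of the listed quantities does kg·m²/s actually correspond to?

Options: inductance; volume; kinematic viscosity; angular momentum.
angular momentum

momentum should have units dimensionally equivalent to kg * m / s (e.g. kg·m/s).
The given unit 'kg·m²/s' reduces to kg * m^2 / s. Of the listed options, that is the dimensionality of angular momentum.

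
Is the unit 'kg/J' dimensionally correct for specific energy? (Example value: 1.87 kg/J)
No

specific energy has SI base units: m^2 / s^2
kg/J does NOT reduce to m^2 / s^2; a valid unit for specific energy would be e.g. J/kg.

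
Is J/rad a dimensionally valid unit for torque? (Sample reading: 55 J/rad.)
Yes

torque has SI base units: kg * m^2 / s^2
J/rad reduces to the same SI base units, so it is a valid unit for torque.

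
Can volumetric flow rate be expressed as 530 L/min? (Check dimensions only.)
Yes

volumetric flow rate has SI base units: m^3 / s
L/min reduces to the same SI base units, so it is a valid unit for volumetric flow rate.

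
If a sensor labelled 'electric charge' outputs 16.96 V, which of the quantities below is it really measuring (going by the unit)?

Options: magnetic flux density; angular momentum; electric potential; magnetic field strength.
electric potential

electric charge should have units dimensionally equivalent to A * s (e.g. C).
The given unit 'V' reduces to kg * m^2 / (A * s^3). Of the listed options, that is the dimensionality of electric potential.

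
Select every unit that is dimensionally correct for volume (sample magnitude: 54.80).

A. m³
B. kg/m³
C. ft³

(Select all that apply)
A, C

volume has SI base units: m^3

Checking each option against m^3:
  A. m³: ✓ matches
  B. kg/m³: ✗ does not match
  C. ft³: ✓ matches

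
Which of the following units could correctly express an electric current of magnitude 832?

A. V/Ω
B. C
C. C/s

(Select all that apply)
A, C

electric current has SI base units: A

Checking each option against A:
  A. V/Ω: ✓ matches
  B. C: ✗ does not match
  C. C/s: ✓ matches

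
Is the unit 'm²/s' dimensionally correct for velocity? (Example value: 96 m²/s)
No

velocity has SI base units: m / s
m²/s does NOT reduce to m / s; a valid unit for velocity would be e.g. m/s.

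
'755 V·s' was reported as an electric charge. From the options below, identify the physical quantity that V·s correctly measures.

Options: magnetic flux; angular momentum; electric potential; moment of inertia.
magnetic flux

electric charge should have units dimensionally equivalent to A * s (e.g. C).
The given unit 'V·s' reduces to kg * m^2 / (A * s^2). Of the listed options, that is the dimensionality of magnetic flux.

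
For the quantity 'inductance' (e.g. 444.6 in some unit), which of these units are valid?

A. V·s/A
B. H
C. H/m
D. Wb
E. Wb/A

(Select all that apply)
A, B, E

inductance has SI base units: kg * m^2 / (A^2 * s^2)

Checking each option against kg * m^2 / (A^2 * s^2):
  A. V·s/A: ✓ matches
  B. H: ✓ matches
  C. H/m: ✗ does not match
  D. Wb: ✗ does not match
  E. Wb/A: ✓ matches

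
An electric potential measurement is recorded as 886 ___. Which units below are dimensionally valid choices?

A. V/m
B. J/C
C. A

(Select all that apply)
B

electric potential has SI base units: kg * m^2 / (A * s^3)

Checking each option against kg * m^2 / (A * s^3):
  A. V/m: ✗ does not match
  B. J/C: ✓ matches
  C. A: ✗ does not match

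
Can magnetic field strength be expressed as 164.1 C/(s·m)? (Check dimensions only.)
Yes

magnetic field strength has SI base units: A / m
C/(s·m) reduces to the same SI base units, so it is a valid unit for magnetic field strength.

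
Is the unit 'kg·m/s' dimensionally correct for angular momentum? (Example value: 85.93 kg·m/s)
No

angular momentum has SI base units: kg * m^2 / s
kg·m/s does NOT reduce to kg * m^2 / s; a valid unit for angular momentum would be e.g. kg·m²/s.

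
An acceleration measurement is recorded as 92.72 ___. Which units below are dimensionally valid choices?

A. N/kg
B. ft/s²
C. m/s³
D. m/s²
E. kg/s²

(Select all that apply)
A, B, D

acceleration has SI base units: m / s^2

Checking each option against m / s^2:
  A. N/kg: ✓ matches
  B. ft/s²: ✓ matches
  C. m/s³: ✗ does not match
  D. m/s²: ✓ matches
  E. kg/s²: ✗ does not match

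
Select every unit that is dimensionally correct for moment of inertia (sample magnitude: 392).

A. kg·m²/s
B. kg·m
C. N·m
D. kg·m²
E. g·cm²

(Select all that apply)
D, E

moment of inertia has SI base units: kg * m^2

Checking each option against kg * m^2:
  A. kg·m²/s: ✗ does not match
  B. kg·m: ✗ does not match
  C. N·m: ✗ does not match
  D. kg·m²: ✓ matches
  E. g·cm²: ✓ matches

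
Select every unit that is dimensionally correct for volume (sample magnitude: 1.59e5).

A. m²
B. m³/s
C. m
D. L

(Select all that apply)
D

volume has SI base units: m^3

Checking each option against m^3:
  A. m²: ✗ does not match
  B. m³/s: ✗ does not match
  C. m: ✗ does not match
  D. L: ✓ matches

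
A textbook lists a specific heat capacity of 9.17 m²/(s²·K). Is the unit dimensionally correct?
Yes

specific heat capacity has SI base units: m^2 / (s^2 * K)
m²/(s²·K) reduces to the same SI base units, so it is a valid unit for specific heat capacity.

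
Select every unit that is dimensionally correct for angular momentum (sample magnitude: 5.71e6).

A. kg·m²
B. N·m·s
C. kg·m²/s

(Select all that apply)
B, C

angular momentum has SI base units: kg * m^2 / s

Checking each option against kg * m^2 / s:
  A. kg·m²: ✗ does not match
  B. N·m·s: ✓ matches
  C. kg·m²/s: ✓ matches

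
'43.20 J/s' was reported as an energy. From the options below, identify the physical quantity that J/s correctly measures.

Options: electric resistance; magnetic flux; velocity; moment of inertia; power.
power

energy should have units dimensionally equivalent to kg * m^2 / s^2 (e.g. J).
The given unit 'J/s' reduces to kg * m^2 / s^3. Of the listed options, that is the dimensionality of power.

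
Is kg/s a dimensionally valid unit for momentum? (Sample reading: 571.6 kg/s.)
No

momentum has SI base units: kg * m / s
kg/s does NOT reduce to kg * m / s; a valid unit for momentum would be e.g. kg·m/s.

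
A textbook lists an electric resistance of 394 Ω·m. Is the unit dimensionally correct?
No

electric resistance has SI base units: kg * m^2 / (A^2 * s^3)
Ω·m does NOT reduce to kg * m^2 / (A^2 * s^3); a valid unit for electric resistance would be e.g. Ω.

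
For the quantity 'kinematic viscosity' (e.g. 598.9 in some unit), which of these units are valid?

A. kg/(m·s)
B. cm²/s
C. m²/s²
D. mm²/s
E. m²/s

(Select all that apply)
B, D, E

kinematic viscosity has SI base units: m^2 / s

Checking each option against m^2 / s:
  A. kg/(m·s): ✗ does not match
  B. cm²/s: ✓ matches
  C. m²/s²: ✗ does not match
  D. mm²/s: ✓ matches
  E. m²/s: ✓ matches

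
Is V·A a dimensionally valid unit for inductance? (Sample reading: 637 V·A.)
No

inductance has SI base units: kg * m^2 / (A^2 * s^2)
V·A does NOT reduce to kg * m^2 / (A^2 * s^2); a valid unit for inductance would be e.g. H.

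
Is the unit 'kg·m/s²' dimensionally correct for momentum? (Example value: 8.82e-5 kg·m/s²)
No

momentum has SI base units: kg * m / s
kg·m/s² does NOT reduce to kg * m / s; a valid unit for momentum would be e.g. kg·m/s.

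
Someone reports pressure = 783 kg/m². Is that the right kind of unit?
No

pressure has SI base units: kg / (m * s^2)
kg/m² does NOT reduce to kg / (m * s^2); a valid unit for pressure would be e.g. Pa.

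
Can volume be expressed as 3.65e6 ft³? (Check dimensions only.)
Yes

volume has SI base units: m^3
ft³ reduces to the same SI base units, so it is a valid unit for volume.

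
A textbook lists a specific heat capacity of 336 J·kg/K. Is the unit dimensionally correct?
No

specific heat capacity has SI base units: m^2 / (s^2 * K)
J·kg/K does NOT reduce to m^2 / (s^2 * K); a valid unit for specific heat capacity would be e.g. J/(kg·K).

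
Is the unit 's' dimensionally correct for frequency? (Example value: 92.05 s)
No

frequency has SI base units: 1 / s
s does NOT reduce to 1 / s; a valid unit for frequency would be e.g. Hz.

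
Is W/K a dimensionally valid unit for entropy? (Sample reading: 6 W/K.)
No

entropy has SI base units: kg * m^2 / (s^2 * K)
W/K does NOT reduce to kg * m^2 / (s^2 * K); a valid unit for entropy would be e.g. J/K.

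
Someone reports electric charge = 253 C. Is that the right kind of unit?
Yes

electric charge has SI base units: A * s
C reduces to the same SI base units, so it is a valid unit for electric charge.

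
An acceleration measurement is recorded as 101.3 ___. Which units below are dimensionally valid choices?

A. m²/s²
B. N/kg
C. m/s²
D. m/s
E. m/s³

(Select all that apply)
B, C

acceleration has SI base units: m / s^2

Checking each option against m / s^2:
  A. m²/s²: ✗ does not match
  B. N/kg: ✓ matches
  C. m/s²: ✓ matches
  D. m/s: ✗ does not match
  E. m/s³: ✗ does not match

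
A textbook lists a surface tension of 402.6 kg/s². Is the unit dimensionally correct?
Yes

surface tension has SI base units: kg / s^2
kg/s² reduces to the same SI base units, so it is a valid unit for surface tension.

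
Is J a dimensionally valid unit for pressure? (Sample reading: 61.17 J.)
No

pressure has SI base units: kg / (m * s^2)
J does NOT reduce to kg / (m * s^2); a valid unit for pressure would be e.g. Pa.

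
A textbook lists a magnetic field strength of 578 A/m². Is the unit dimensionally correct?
No

magnetic field strength has SI base units: A / m
A/m² does NOT reduce to A / m; a valid unit for magnetic field strength would be e.g. A/m.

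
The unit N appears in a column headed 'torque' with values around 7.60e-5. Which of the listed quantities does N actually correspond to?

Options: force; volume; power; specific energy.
force

torque should have units dimensionally equivalent to kg * m^2 / s^2 (e.g. N·m).
The given unit 'N' reduces to kg * m / s^2. Of the listed options, that is the dimensionality of force.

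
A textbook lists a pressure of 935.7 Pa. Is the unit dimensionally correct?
Yes

pressure has SI base units: kg / (m * s^2)
Pa reduces to the same SI base units, so it is a valid unit for pressure.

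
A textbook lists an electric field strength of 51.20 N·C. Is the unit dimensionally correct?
No

electric field strength has SI base units: kg * m / (A * s^3)
N·C does NOT reduce to kg * m / (A * s^3); a valid unit for electric field strength would be e.g. V/m.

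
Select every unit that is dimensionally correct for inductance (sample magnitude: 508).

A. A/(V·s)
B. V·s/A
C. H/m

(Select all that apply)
B

inductance has SI base units: kg * m^2 / (A^2 * s^2)

Checking each option against kg * m^2 / (A^2 * s^2):
  A. A/(V·s): ✗ does not match
  B. V·s/A: ✓ matches
  C. H/m: ✗ does not match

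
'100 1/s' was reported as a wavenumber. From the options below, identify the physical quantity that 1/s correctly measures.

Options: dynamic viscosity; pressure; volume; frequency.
frequency

wavenumber should have units dimensionally equivalent to 1 / m (e.g. 1/m).
The given unit '1/s' reduces to 1 / s. Of the listed options, that is the dimensionality of frequency.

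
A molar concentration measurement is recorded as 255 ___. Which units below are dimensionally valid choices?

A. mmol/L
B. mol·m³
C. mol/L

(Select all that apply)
A, C

molar concentration has SI base units: mol / m^3

Checking each option against mol / m^3:
  A. mmol/L: ✓ matches
  B. mol·m³: ✗ does not match
  C. mol/L: ✓ matches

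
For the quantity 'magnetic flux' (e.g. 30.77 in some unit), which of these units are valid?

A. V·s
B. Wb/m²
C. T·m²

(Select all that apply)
A, C

magnetic flux has SI base units: kg * m^2 / (A * s^2)

Checking each option against kg * m^2 / (A * s^2):
  A. V·s: ✓ matches
  B. Wb/m²: ✗ does not match
  C. T·m²: ✓ matches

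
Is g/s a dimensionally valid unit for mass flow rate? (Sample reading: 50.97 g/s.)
Yes

mass flow rate has SI base units: kg / s
g/s reduces to the same SI base units, so it is a valid unit for mass flow rate.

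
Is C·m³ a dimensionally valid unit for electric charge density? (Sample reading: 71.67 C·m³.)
No

electric charge density has SI base units: A * s / m^3
C·m³ does NOT reduce to A * s / m^3; a valid unit for electric charge density would be e.g. C/m³.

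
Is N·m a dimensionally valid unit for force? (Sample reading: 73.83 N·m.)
No

force has SI base units: kg * m / s^2
N·m does NOT reduce to kg * m / s^2; a valid unit for force would be e.g. N.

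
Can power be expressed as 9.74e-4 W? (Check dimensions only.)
Yes

power has SI base units: kg * m^2 / s^3
W reduces to the same SI base units, so it is a valid unit for power.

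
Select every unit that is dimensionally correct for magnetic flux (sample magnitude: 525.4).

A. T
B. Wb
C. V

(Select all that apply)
B

magnetic flux has SI base units: kg * m^2 / (A * s^2)

Checking each option against kg * m^2 / (A * s^2):
  A. T: ✗ does not match
  B. Wb: ✓ matches
  C. V: ✗ does not match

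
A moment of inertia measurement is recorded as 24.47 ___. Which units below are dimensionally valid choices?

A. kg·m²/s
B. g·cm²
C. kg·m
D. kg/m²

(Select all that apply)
B

moment of inertia has SI base units: kg * m^2

Checking each option against kg * m^2:
  A. kg·m²/s: ✗ does not match
  B. g·cm²: ✓ matches
  C. kg·m: ✗ does not match
  D. kg/m²: ✗ does not match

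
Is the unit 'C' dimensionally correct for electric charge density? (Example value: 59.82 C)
No

electric charge density has SI base units: A * s / m^3
C does NOT reduce to A * s / m^3; a valid unit for electric charge density would be e.g. C/m³.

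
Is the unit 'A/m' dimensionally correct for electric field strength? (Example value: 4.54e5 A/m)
No

electric field strength has SI base units: kg * m / (A * s^3)
A/m does NOT reduce to kg * m / (A * s^3); a valid unit for electric field strength would be e.g. V/m.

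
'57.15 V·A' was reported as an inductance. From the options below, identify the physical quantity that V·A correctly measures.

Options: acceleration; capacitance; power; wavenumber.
power

inductance should have units dimensionally equivalent to kg * m^2 / (A^2 * s^2) (e.g. H).
The given unit 'V·A' reduces to kg * m^2 / s^3. Of the listed options, that is the dimensionality of power.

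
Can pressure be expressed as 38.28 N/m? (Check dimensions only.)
No

pressure has SI base units: kg / (m * s^2)
N/m does NOT reduce to kg / (m * s^2); a valid unit for pressure would be e.g. Pa.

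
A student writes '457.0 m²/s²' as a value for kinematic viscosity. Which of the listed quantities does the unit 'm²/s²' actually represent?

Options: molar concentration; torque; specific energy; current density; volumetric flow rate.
specific energy

kinematic viscosity should have units dimensionally equivalent to m^2 / s (e.g. m²/s).
The given unit 'm²/s²' reduces to m^2 / s^2. Of the listed options, that is the dimensionality of specific energy.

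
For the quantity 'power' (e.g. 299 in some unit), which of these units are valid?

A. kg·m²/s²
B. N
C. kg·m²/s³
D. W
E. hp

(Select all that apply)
C, D, E

power has SI base units: kg * m^2 / s^3

Checking each option against kg * m^2 / s^3:
  A. kg·m²/s²: ✗ does not match
  B. N: ✗ does not match
  C. kg·m²/s³: ✓ matches
  D. W: ✓ matches
  E. hp: ✓ matches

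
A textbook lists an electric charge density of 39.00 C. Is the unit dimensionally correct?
No

electric charge density has SI base units: A * s / m^3
C does NOT reduce to A * s / m^3; a valid unit for electric charge density would be e.g. C/m³.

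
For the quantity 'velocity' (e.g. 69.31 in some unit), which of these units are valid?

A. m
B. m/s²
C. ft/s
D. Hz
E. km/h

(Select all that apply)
C, E

velocity has SI base units: m / s

Checking each option against m / s:
  A. m: ✗ does not match
  B. m/s²: ✗ does not match
  C. ft/s: ✓ matches
  D. Hz: ✗ does not match
  E. km/h: ✓ matches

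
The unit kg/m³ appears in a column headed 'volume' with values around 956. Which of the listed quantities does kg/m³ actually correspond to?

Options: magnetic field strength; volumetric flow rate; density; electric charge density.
density

volume should have units dimensionally equivalent to m^3 (e.g. m³).
The given unit 'kg/m³' reduces to kg / m^3. Of the listed options, that is the dimensionality of density.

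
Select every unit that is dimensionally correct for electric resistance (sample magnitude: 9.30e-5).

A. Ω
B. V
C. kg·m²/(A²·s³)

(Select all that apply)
A, C

electric resistance has SI base units: kg * m^2 / (A^2 * s^3)

Checking each option against kg * m^2 / (A^2 * s^3):
  A. Ω: ✓ matches
  B. V: ✗ does not match
  C. kg·m²/(A²·s³): ✓ matches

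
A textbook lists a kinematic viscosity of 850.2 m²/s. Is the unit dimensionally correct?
Yes

kinematic viscosity has SI base units: m^2 / s
m²/s reduces to the same SI base units, so it is a valid unit for kinematic viscosity.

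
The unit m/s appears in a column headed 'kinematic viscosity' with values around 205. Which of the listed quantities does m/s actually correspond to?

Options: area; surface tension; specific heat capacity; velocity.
velocity

kinematic viscosity should have units dimensionally equivalent to m^2 / s (e.g. m²/s).
The given unit 'm/s' reduces to m / s. Of the listed options, that is the dimensionality of velocity.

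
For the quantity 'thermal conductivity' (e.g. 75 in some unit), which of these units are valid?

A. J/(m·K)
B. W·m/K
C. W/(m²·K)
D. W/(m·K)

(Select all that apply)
D

thermal conductivity has SI base units: kg * m / (s^3 * K)

Checking each option against kg * m / (s^3 * K):
  A. J/(m·K): ✗ does not match
  B. W·m/K: ✗ does not match
  C. W/(m²·K): ✗ does not match
  D. W/(m·K): ✓ matches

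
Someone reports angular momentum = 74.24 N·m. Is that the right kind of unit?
No

angular momentum has SI base units: kg * m^2 / s
N·m does NOT reduce to kg * m^2 / s; a valid unit for angular momentum would be e.g. kg·m²/s.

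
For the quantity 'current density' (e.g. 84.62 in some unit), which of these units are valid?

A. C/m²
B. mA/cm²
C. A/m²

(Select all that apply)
B, C

current density has SI base units: A / m^2

Checking each option against A / m^2:
  A. C/m²: ✗ does not match
  B. mA/cm²: ✓ matches
  C. A/m²: ✓ matches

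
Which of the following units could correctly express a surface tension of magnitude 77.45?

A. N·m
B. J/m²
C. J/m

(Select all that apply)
B

surface tension has SI base units: kg / s^2

Checking each option against kg / s^2:
  A. N·m: ✗ does not match
  B. J/m²: ✓ matches
  C. J/m: ✗ does not match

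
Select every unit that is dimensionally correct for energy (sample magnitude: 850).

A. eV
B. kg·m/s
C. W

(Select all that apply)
A

energy has SI base units: kg * m^2 / s^2

Checking each option against kg * m^2 / s^2:
  A. eV: ✓ matches
  B. kg·m/s: ✗ does not match
  C. W: ✗ does not match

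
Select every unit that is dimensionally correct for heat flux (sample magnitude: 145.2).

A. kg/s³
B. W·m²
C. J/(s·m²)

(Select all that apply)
A, C

heat flux has SI base units: kg / s^3

Checking each option against kg / s^3:
  A. kg/s³: ✓ matches
  B. W·m²: ✗ does not match
  C. J/(s·m²): ✓ matches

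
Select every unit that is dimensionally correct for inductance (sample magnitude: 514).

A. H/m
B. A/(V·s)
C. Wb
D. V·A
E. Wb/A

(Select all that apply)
E

inductance has SI base units: kg * m^2 / (A^2 * s^2)

Checking each option against kg * m^2 / (A^2 * s^2):
  A. H/m: ✗ does not match
  B. A/(V·s): ✗ does not match
  C. Wb: ✗ does not match
  D. V·A: ✗ does not match
  E. Wb/A: ✓ matches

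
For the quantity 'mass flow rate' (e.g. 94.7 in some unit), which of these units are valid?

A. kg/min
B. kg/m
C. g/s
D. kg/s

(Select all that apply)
A, C, D

mass flow rate has SI base units: kg / s

Checking each option against kg / s:
  A. kg/min: ✓ matches
  B. kg/m: ✗ does not match
  C. g/s: ✓ matches
  D. kg/s: ✓ matches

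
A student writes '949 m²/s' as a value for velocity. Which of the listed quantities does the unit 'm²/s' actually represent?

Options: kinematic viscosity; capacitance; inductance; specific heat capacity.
kinematic viscosity

velocity should have units dimensionally equivalent to m / s (e.g. m/s).
The given unit 'm²/s' reduces to m^2 / s. Of the listed options, that is the dimensionality of kinematic viscosity.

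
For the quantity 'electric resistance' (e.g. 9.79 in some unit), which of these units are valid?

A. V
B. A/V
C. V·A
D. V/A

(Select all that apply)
D

electric resistance has SI base units: kg * m^2 / (A^2 * s^3)

Checking each option against kg * m^2 / (A^2 * s^3):
  A. V: ✗ does not match
  B. A/V: ✗ does not match
  C. V·A: ✗ does not match
  D. V/A: ✓ matches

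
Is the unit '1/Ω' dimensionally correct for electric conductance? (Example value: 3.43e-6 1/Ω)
Yes

electric conductance has SI base units: A^2 * s^3 / (kg * m^2)
1/Ω reduces to the same SI base units, so it is a valid unit for electric conductance.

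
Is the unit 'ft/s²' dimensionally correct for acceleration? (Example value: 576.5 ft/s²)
Yes

acceleration has SI base units: m / s^2
ft/s² reduces to the same SI base units, so it is a valid unit for acceleration.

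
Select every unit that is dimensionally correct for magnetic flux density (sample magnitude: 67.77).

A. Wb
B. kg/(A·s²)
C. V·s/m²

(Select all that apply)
B, C

magnetic flux density has SI base units: kg / (A * s^2)

Checking each option against kg / (A * s^2):
  A. Wb: ✗ does not match
  B. kg/(A·s²): ✓ matches
  C. V·s/m²: ✓ matches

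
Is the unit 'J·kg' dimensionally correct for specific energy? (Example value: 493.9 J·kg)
No

specific energy has SI base units: m^2 / s^2
J·kg does NOT reduce to m^2 / s^2; a valid unit for specific energy would be e.g. J/kg.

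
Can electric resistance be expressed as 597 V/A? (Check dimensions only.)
Yes

electric resistance has SI base units: kg * m^2 / (A^2 * s^3)
V/A reduces to the same SI base units, so it is a valid unit for electric resistance.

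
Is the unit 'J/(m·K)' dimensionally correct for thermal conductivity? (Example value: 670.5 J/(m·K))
No

thermal conductivity has SI base units: kg * m / (s^3 * K)
J/(m·K) does NOT reduce to kg * m / (s^3 * K); a valid unit for thermal conductivity would be e.g. W/(m·K).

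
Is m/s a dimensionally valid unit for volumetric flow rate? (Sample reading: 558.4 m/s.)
No

volumetric flow rate has SI base units: m^3 / s
m/s does NOT reduce to m^3 / s; a valid unit for volumetric flow rate would be e.g. m³/s.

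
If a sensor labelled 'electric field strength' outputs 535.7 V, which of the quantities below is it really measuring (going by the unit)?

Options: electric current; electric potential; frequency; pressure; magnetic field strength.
electric potential

electric field strength should have units dimensionally equivalent to kg * m / (A * s^3) (e.g. V/m).
The given unit 'V' reduces to kg * m^2 / (A * s^3). Of the listed options, that is the dimensionality of electric potential.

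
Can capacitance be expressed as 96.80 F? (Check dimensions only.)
Yes

capacitance has SI base units: A^2 * s^4 / (kg * m^2)
F reduces to the same SI base units, so it is a valid unit for capacitance.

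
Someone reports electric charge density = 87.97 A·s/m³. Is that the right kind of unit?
Yes

electric charge density has SI base units: A * s / m^3
A·s/m³ reduces to the same SI base units, so it is a valid unit for electric charge density.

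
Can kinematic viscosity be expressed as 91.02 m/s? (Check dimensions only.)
No

kinematic viscosity has SI base units: m^2 / s
m/s does NOT reduce to m^2 / s; a valid unit for kinematic viscosity would be e.g. m²/s.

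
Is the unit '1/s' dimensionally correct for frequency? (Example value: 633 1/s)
Yes

frequency has SI base units: 1 / s
1/s reduces to the same SI base units, so it is a valid unit for frequency.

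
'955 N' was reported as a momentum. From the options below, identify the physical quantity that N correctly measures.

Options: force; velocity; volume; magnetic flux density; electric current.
force

momentum should have units dimensionally equivalent to kg * m / s (e.g. kg·m/s).
The given unit 'N' reduces to kg * m / s^2. Of the listed options, that is the dimensionality of force.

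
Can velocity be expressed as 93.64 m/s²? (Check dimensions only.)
No

velocity has SI base units: m / s
m/s² does NOT reduce to m / s; a valid unit for velocity would be e.g. m/s.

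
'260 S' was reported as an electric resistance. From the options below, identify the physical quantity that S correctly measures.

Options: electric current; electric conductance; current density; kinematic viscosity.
electric conductance

electric resistance should have units dimensionally equivalent to kg * m^2 / (A^2 * s^3) (e.g. Ω).
The given unit 'S' reduces to A^2 * s^3 / (kg * m^2). Of the listed options, that is the dimensionality of electric conductance.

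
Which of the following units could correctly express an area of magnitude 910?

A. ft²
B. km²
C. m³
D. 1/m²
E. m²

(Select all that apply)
A, B, E

area has SI base units: m^2

Checking each option against m^2:
  A. ft²: ✓ matches
  B. km²: ✓ matches
  C. m³: ✗ does not match
  D. 1/m²: ✗ does not match
  E. m²: ✓ matches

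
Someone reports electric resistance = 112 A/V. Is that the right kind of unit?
No

electric resistance has SI base units: kg * m^2 / (A^2 * s^3)
A/V does NOT reduce to kg * m^2 / (A^2 * s^3); a valid unit for electric resistance would be e.g. Ω.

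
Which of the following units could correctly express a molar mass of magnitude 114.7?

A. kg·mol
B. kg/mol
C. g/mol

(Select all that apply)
B, C

molar mass has SI base units: kg / mol

Checking each option against kg / mol:
  A. kg·mol: ✗ does not match
  B. kg/mol: ✓ matches
  C. g/mol: ✓ matches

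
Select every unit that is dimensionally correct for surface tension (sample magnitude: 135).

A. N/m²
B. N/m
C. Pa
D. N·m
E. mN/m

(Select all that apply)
B, E

surface tension has SI base units: kg / s^2

Checking each option against kg / s^2:
  A. N/m²: ✗ does not match
  B. N/m: ✓ matches
  C. Pa: ✗ does not match
  D. N·m: ✗ does not match
  E. mN/m: ✓ matches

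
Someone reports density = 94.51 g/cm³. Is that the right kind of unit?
Yes

density has SI base units: kg / m^3
g/cm³ reduces to the same SI base units, so it is a valid unit for density.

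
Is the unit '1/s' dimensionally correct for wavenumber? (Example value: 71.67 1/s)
No

wavenumber has SI base units: 1 / m
1/s does NOT reduce to 1 / m; a valid unit for wavenumber would be e.g. 1/m.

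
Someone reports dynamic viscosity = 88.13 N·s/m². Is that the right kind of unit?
Yes

dynamic viscosity has SI base units: kg / (m * s)
N·s/m² reduces to the same SI base units, so it is a valid unit for dynamic viscosity.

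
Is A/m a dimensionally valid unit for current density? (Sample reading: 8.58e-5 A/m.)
No

current density has SI base units: A / m^2
A/m does NOT reduce to A / m^2; a valid unit for current density would be e.g. A/m².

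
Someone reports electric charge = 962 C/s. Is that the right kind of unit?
No

electric charge has SI base units: A * s
C/s does NOT reduce to A * s; a valid unit for electric charge would be e.g. C.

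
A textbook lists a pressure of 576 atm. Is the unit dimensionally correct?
Yes

pressure has SI base units: kg / (m * s^2)
atm reduces to the same SI base units, so it is a valid unit for pressure.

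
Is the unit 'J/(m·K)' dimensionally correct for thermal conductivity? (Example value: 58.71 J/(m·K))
No

thermal conductivity has SI base units: kg * m / (s^3 * K)
J/(m·K) does NOT reduce to kg * m / (s^3 * K); a valid unit for thermal conductivity would be e.g. W/(m·K).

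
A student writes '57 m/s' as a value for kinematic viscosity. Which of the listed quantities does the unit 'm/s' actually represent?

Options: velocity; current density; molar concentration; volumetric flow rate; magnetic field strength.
velocity

kinematic viscosity should have units dimensionally equivalent to m^2 / s (e.g. m²/s).
The given unit 'm/s' reduces to m / s. Of the listed options, that is the dimensionality of velocity.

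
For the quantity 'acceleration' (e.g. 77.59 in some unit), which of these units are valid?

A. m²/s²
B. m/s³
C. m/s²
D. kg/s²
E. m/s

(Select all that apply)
C

acceleration has SI base units: m / s^2

Checking each option against m / s^2:
  A. m²/s²: ✗ does not match
  B. m/s³: ✗ does not match
  C. m/s²: ✓ matches
  D. kg/s²: ✗ does not match
  E. m/s: ✗ does not match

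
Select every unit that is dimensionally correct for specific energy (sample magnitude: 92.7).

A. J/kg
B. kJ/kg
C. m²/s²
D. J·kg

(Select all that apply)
A, B, C

specific energy has SI base units: m^2 / s^2

Checking each option against m^2 / s^2:
  A. J/kg: ✓ matches
  B. kJ/kg: ✓ matches
  C. m²/s²: ✓ matches
  D. J·kg: ✗ does not match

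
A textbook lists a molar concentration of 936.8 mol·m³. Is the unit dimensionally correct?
No

molar concentration has SI base units: mol / m^3
mol·m³ does NOT reduce to mol / m^3; a valid unit for molar concentration would be e.g. mol/m³.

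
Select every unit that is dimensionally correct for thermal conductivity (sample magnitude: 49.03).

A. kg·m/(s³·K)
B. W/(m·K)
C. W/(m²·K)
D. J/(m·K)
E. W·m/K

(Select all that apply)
A, B

thermal conductivity has SI base units: kg * m / (s^3 * K)

Checking each option against kg * m / (s^3 * K):
  A. kg·m/(s³·K): ✓ matches
  B. W/(m·K): ✓ matches
  C. W/(m²·K): ✗ does not match
  D. J/(m·K): ✗ does not match
  E. W·m/K: ✗ does not match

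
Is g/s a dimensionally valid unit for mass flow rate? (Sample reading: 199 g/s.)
Yes

mass flow rate has SI base units: kg / s
g/s reduces to the same SI base units, so it is a valid unit for mass flow rate.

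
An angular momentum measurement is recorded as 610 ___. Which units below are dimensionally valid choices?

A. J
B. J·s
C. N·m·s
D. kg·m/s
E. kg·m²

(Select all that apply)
B, C

angular momentum has SI base units: kg * m^2 / s

Checking each option against kg * m^2 / s:
  A. J: ✗ does not match
  B. J·s: ✓ matches
  C. N·m·s: ✓ matches
  D. kg·m/s: ✗ does not match
  E. kg·m²: ✗ does not match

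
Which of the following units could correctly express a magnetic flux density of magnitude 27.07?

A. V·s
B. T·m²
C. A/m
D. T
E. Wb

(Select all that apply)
D

magnetic flux density has SI base units: kg / (A * s^2)

Checking each option against kg / (A * s^2):
  A. V·s: ✗ does not match
  B. T·m²: ✗ does not match
  C. A/m: ✗ does not match
  D. T: ✓ matches
  E. Wb: ✗ does not match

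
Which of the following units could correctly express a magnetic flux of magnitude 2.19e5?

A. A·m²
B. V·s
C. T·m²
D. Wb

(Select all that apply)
B, C, D

magnetic flux has SI base units: kg * m^2 / (A * s^2)

Checking each option against kg * m^2 / (A * s^2):
  A. A·m²: ✗ does not match
  B. V·s: ✓ matches
  C. T·m²: ✓ matches
  D. Wb: ✓ matches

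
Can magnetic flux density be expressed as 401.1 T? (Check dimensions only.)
Yes

magnetic flux density has SI base units: kg / (A * s^2)
T reduces to the same SI base units, so it is a valid unit for magnetic flux density.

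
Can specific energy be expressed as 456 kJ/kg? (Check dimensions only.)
Yes

specific energy has SI base units: m^2 / s^2
kJ/kg reduces to the same SI base units, so it is a valid unit for specific energy.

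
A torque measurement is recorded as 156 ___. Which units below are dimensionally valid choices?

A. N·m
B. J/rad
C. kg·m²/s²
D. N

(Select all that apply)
A, B, C

torque has SI base units: kg * m^2 / s^2

Checking each option against kg * m^2 / s^2:
  A. N·m: ✓ matches
  B. J/rad: ✓ matches
  C. kg·m²/s²: ✓ matches
  D. N: ✗ does not match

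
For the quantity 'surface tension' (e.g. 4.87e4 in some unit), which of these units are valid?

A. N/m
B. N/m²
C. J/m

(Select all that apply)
A

surface tension has SI base units: kg / s^2

Checking each option against kg / s^2:
  A. N/m: ✓ matches
  B. N/m²: ✗ does not match
  C. J/m: ✗ does not match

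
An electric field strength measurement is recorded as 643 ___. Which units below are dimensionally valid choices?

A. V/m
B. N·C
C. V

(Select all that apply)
A

electric field strength has SI base units: kg * m / (A * s^3)

Checking each option against kg * m / (A * s^3):
  A. V/m: ✓ matches
  B. N·C: ✗ does not match
  C. V: ✗ does not match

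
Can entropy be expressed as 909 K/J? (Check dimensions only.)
No

entropy has SI base units: kg * m^2 / (s^2 * K)
K/J does NOT reduce to kg * m^2 / (s^2 * K); a valid unit for entropy would be e.g. J/K.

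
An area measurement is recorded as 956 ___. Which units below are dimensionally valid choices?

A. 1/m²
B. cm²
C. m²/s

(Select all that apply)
B

area has SI base units: m^2

Checking each option against m^2:
  A. 1/m²: ✗ does not match
  B. cm²: ✓ matches
  C. m²/s: ✗ does not match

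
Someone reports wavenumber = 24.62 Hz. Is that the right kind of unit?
No

wavenumber has SI base units: 1 / m
Hz does NOT reduce to 1 / m; a valid unit for wavenumber would be e.g. 1/m.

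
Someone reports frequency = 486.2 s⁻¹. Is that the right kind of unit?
Yes

frequency has SI base units: 1 / s
s⁻¹ reduces to the same SI base units, so it is a valid unit for frequency.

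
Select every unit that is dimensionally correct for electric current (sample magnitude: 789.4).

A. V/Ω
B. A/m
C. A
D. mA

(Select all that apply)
A, C, D

electric current has SI base units: A

Checking each option against A:
  A. V/Ω: ✓ matches
  B. A/m: ✗ does not match
  C. A: ✓ matches
  D. mA: ✓ matches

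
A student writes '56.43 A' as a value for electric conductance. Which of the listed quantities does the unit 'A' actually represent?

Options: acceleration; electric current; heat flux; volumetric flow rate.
electric current

electric conductance should have units dimensionally equivalent to A^2 * s^3 / (kg * m^2) (e.g. S).
The given unit 'A' reduces to A. Of the listed options, that is the dimensionality of electric current.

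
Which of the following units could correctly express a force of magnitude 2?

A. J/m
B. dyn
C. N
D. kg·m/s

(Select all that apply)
A, B, C

force has SI base units: kg * m / s^2

Checking each option against kg * m / s^2:
  A. J/m: ✓ matches
  B. dyn: ✓ matches
  C. N: ✓ matches
  D. kg·m/s: ✗ does not match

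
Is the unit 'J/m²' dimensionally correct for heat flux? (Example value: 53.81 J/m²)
No

heat flux has SI base units: kg / s^3
J/m² does NOT reduce to kg / s^3; a valid unit for heat flux would be e.g. W/m².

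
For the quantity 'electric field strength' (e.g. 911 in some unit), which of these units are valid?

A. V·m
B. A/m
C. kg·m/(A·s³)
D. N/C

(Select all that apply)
C, D

electric field strength has SI base units: kg * m / (A * s^3)

Checking each option against kg * m / (A * s^3):
  A. V·m: ✗ does not match
  B. A/m: ✗ does not match
  C. kg·m/(A·s³): ✓ matches
  D. N/C: ✓ matches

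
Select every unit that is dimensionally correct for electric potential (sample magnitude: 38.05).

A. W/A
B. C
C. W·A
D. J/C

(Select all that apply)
A, D

electric potential has SI base units: kg * m^2 / (A * s^3)

Checking each option against kg * m^2 / (A * s^3):
  A. W/A: ✓ matches
  B. C: ✗ does not match
  C. W·A: ✗ does not match
  D. J/C: ✓ matches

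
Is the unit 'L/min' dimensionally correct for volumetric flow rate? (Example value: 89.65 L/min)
Yes

volumetric flow rate has SI base units: m^3 / s
L/min reduces to the same SI base units, so it is a valid unit for volumetric flow rate.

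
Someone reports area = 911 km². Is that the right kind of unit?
Yes

area has SI base units: m^2
km² reduces to the same SI base units, so it is a valid unit for area.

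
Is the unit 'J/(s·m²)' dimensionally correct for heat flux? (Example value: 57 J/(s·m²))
Yes

heat flux has SI base units: kg / s^3
J/(s·m²) reduces to the same SI base units, so it is a valid unit for heat flux.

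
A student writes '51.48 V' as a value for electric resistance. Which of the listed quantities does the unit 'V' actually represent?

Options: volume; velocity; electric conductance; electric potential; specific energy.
electric potential

electric resistance should have units dimensionally equivalent to kg * m^2 / (A^2 * s^3) (e.g. Ω).
The given unit 'V' reduces to kg * m^2 / (A * s^3). Of the listed options, that is the dimensionality of electric potential.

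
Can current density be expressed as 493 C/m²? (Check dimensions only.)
No

current density has SI base units: A / m^2
C/m² does NOT reduce to A / m^2; a valid unit for current density would be e.g. A/m².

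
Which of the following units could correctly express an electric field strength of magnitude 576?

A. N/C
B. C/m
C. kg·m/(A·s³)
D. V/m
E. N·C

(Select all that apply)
A, C, D

electric field strength has SI base units: kg * m / (A * s^3)

Checking each option against kg * m / (A * s^3):
  A. N/C: ✓ matches
  B. C/m: ✗ does not match
  C. kg·m/(A·s³): ✓ matches
  D. V/m: ✓ matches
  E. N·C: ✗ does not match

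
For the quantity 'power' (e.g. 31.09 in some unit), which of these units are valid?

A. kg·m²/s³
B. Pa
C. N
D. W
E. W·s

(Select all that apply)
A, D

power has SI base units: kg * m^2 / s^3

Checking each option against kg * m^2 / s^3:
  A. kg·m²/s³: ✓ matches
  B. Pa: ✗ does not match
  C. N: ✗ does not match
  D. W: ✓ matches
  E. W·s: ✗ does not match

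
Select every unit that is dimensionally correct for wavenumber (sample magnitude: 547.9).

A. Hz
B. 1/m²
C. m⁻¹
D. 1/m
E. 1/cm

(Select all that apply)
C, D, E

wavenumber has SI base units: 1 / m

Checking each option against 1 / m:
  A. Hz: ✗ does not match
  B. 1/m²: ✗ does not match
  C. m⁻¹: ✓ matches
  D. 1/m: ✓ matches
  E. 1/cm: ✓ matches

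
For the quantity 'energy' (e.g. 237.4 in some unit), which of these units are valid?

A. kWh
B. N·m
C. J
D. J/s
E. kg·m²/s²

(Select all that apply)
A, B, C, E

energy has SI base units: kg * m^2 / s^2

Checking each option against kg * m^2 / s^2:
  A. kWh: ✓ matches
  B. N·m: ✓ matches
  C. J: ✓ matches
  D. J/s: ✗ does not match
  E. kg·m²/s²: ✓ matches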